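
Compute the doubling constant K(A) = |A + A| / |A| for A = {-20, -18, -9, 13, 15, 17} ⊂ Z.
K = |A + A| / |A| = 18/6 = 3

Enumerate A + A = {a + b : a, b ∈ A}. With |A| = 6, there are |A|^2 = 36 ordered sum pairs; collecting distinct values, A + A = {-40, -38, -36, -29, -27, -18, -7, -5, -3, -1, 4, 6, 8, 26, 28, 30, 32, 34}, so |A + A| = 18. Thus K = 18/6 = 3. For comparison, the minimum possible |A + A| over all 6-element sets is 2·6 − 1 = 11 (so min K = 11/6), attained only by arithmetic progressions.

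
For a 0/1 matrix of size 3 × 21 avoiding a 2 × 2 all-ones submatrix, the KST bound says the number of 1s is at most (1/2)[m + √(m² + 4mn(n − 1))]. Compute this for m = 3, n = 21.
z(3, 21; 2, 2) ≤ (1/2)[3 + √(3² + 4·3·21·20)] = (1/2)[3 + √5049] = 37.0282

Kővári–Sós–Turán: let r_1, ..., r_3 be the row sums and z = Σ r_i the total number of 1s. Each pair of columns can share at most one row with both entries 1 (else a 2×2 all-ones block appears), so Σ_i C(r_i, 2) ≤ C(21, 2) = 210. By convexity Σ_i C(r_i, 2) ≥ 3·C(z/3, 2) = z(z − 3)/(2·3), giving z² − 3z − 3·21·20 ≤ 0 and hence z ≤ (1/2)[3 + √(9 + 4·1260)] = (1/2)[3 + √5049] ≈ (1/2)(3 + 71.0563) = 37.0282.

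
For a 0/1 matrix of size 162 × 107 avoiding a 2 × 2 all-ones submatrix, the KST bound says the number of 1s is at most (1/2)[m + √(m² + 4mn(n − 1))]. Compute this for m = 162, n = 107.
z(162, 107; 2, 2) ≤ (1/2)[162 + √(162² + 4·162·107·106)] = (1/2)[162 + √7375860] = 1438.9267

Kővári–Sós–Turán: let r_1, ..., r_162 be the row sums and z = Σ r_i the total number of 1s. Each pair of columns can share at most one row with both entries 1 (else a 2×2 all-ones block appears), so Σ_i C(r_i, 2) ≤ C(107, 2) = 5671. By convexity Σ_i C(r_i, 2) ≥ 162·C(z/162, 2) = z(z − 162)/(2·162), giving z² − 162z − 162·107·106 ≤ 0 and hence z ≤ (1/2)[162 + √(26244 + 4·1837404)] = (1/2)[162 + √7375860] ≈ (1/2)(162 + 2715.8535) = 1438.9267.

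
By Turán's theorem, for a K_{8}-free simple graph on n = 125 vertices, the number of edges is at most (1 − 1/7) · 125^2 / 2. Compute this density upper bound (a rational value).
Turán density bound = (6/7) · 125^2/2 = 46875/7 ≈ 6696.4286

Turán's theorem: ex(n, K_{r+1}) is achieved by the complete r-partite Turán graph T(n, r) with parts as balanced as possible, and is at most (1 − 1/r) · n^2/2. For r = 7, n = 125: the density bound is (6/7) · 15625/2 = 46875/7 ≈ 6696.4286. The integer-valued extremum is e(T(125, 7)) = 6696, which is strictly less than the density bound 46875/7 since 7 ∤ 125 (the parts of T(125, 7) cannot all be equal).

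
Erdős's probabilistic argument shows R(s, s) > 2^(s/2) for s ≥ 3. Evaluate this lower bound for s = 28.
2^(28/2) = 16384; so R(28, 28) > 16384

Colour each edge of K_n uniformly at random with red/blue. The expected number of monochromatic K_28 is C(n, 28) · 2 · 2^(−C(28,2)). If C(n, 28) · 2^(1 − C(28,2)) < 1, then with positive probability no monochromatic K_28 exists, so R(28, 28) > n. The standard estimate C(n, 28) ≤ n^28/28! shows this inequality holds whenever n ≤ 2^(28/2) (since 28! · 2^(C(28,2) − 1) > 2^(28^2/2) ≥ n^28). Hence R(28, 28) > 2^(28/2) = 16384.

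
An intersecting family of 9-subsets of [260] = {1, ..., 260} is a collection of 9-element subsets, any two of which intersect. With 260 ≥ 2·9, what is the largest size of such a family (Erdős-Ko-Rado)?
max |F| = C(259, 8) = 450263760607584

The Erdős-Ko-Rado theorem states: for n ≥ 2k, an intersecting family of k-subsets of an n-element set has size at most C(n − 1, k − 1), with equality for 'star' families {A ⊆ [n] : |A| = k, i ∈ A} (fix an element i). For n = 260, k = 9: C(259, 8) = 450263760607584.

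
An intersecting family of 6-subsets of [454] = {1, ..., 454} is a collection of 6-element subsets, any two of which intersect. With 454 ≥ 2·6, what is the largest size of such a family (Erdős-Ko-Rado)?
max |F| = C(453, 5) = 155485819665

Erdős-Ko-Rado (1961): when n ≥ 2k, max |F| = C(n−1, k−1). The bound is attained by the star {A : i ∈ A} for any fixed i ∈ [n]. Here C(454−1, 6−1) = C(453, 5) = 155485819665.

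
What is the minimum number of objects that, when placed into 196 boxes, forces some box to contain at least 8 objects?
n = (8 − 1)·196 + 1 = 1373

By the generalised pigeonhole principle, to guarantee some box contains ≥ r objects we need more than (r − 1) · k objects total. Threshold: n = (r − 1) · k + 1. With r = 8 and k = 196: n = 7 · 196 + 1 = 1372 + 1 = 1373. For n = 1372 = 7 · 196, we can put exactly 7 objects in every box, avoiding 8 in any single one — so 1373 is tight.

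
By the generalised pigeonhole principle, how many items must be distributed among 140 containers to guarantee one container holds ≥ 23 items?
n = (23 − 1)·140 + 1 = 3081

By the generalised pigeonhole principle, to guarantee some box contains ≥ r objects we need more than (r − 1) · k objects total. Threshold: n = (r − 1) · k + 1. With r = 23 and k = 140: n = 22 · 140 + 1 = 3080 + 1 = 3081. For n = 3080 = 22 · 140, we can put exactly 22 objects in every box, avoiding 23 in any single one — so 3081 is tight.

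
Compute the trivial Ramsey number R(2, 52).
R(2, 52) = 52

R(2, k) = k for all k ≥ 2: in a 2-colouring of K_k, either some edge is red (a red K_2) or all edges are blue (a blue K_k). And K_{51} coloured all-blue has no blue K_52, so R(2, 52) > 51. Hence R(2, 52) = 52.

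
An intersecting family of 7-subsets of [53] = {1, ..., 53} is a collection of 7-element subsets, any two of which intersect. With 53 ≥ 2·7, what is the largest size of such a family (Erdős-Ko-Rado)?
max |F| = C(52, 6) = 20358520

The Erdős-Ko-Rado theorem states: for n ≥ 2k, an intersecting family of k-subsets of an n-element set has size at most C(n − 1, k − 1), with equality for 'star' families {A ⊆ [n] : |A| = k, i ∈ A} (fix an element i). For n = 53, k = 7: C(52, 6) = 20358520.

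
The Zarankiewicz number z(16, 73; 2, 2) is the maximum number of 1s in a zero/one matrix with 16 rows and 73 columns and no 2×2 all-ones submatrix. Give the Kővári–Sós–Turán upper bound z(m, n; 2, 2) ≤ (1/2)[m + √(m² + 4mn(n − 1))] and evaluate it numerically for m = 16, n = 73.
z(16, 73; 2, 2) ≤ (1/2)[16 + √(16² + 4·16·73·72)] = (1/2)[16 + √336640] = 298.1034

Kővári–Sós–Turán: let r_1, ..., r_16 be the row sums and z = Σ r_i the total number of 1s. Each pair of columns can share at most one row with both entries 1 (else a 2×2 all-ones block appears), so Σ_i C(r_i, 2) ≤ C(73, 2) = 2628. By convexity Σ_i C(r_i, 2) ≥ 16·C(z/16, 2) = z(z − 16)/(2·16), giving z² − 16z − 16·73·72 ≤ 0 and hence z ≤ (1/2)[16 + √(256 + 4·84096)] = (1/2)[16 + √336640] ≈ (1/2)(16 + 580.2069) = 298.1034.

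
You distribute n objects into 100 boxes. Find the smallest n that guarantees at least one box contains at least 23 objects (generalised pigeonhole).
n = (23 − 1)·100 + 1 = 2201

By the generalised pigeonhole principle, to guarantee some box contains ≥ r objects we need more than (r − 1) · k objects total. Threshold: n = (r − 1) · k + 1. With r = 23 and k = 100: n = 22 · 100 + 1 = 2200 + 1 = 2201. For n = 2200 = 22 · 100, we can put exactly 22 objects in every box, avoiding 23 in any single one — so 2201 is tight.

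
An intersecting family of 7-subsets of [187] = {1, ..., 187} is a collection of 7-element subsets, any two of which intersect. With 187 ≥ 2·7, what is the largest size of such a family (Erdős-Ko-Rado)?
max |F| = C(186, 6) = 53011617022

The Erdős-Ko-Rado theorem states: for n ≥ 2k, an intersecting family of k-subsets of an n-element set has size at most C(n − 1, k − 1), with equality for 'star' families {A ⊆ [n] : |A| = k, i ∈ A} (fix an element i). For n = 187, k = 7: C(186, 6) = 53011617022.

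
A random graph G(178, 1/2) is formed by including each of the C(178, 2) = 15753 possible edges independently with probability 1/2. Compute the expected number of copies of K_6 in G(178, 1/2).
E[# K_6] = C(178, 6) · (1/2)^C(6, 2) = 40570171180 / 2^15 = 10142542795/8192 ≈ 1238103.368530

For each 6-subset S of vertices (there are C(178, 6) = 40570171180 such S), let X_S = 1 if S induces a K_6 (all C(6, 2) = 15 edges present). Then P(X_S = 1) = (1/2)^15 = 1/32768. By linearity of expectation, E[# K_6] = C(178, 6) · (1/2)^15 = 40570171180 / 32768 = 10142542795/8192 ≈ 1238103.368530.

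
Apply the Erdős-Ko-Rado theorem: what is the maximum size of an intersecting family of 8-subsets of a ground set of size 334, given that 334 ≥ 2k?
max |F| = C(333, 7) = 84549532139028

Erdős-Ko-Rado (1961): when n ≥ 2k, max |F| = C(n−1, k−1). The bound is attained by the star {A : i ∈ A} for any fixed i ∈ [n]. Here C(334−1, 8−1) = C(333, 7) = 84549532139028.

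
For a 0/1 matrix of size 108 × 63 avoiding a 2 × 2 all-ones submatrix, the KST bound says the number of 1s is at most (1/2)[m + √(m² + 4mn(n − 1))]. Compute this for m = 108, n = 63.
z(108, 63; 2, 2) ≤ (1/2)[108 + √(108² + 4·108·63·62)] = (1/2)[108 + √1699056] = 705.7392

Kővári–Sós–Turán: let r_1, ..., r_108 be the row sums and z = Σ r_i the total number of 1s. Each pair of columns can share at most one row with both entries 1 (else a 2×2 all-ones block appears), so Σ_i C(r_i, 2) ≤ C(63, 2) = 1953. By convexity Σ_i C(r_i, 2) ≥ 108·C(z/108, 2) = z(z − 108)/(2·108), giving z² − 108z − 108·63·62 ≤ 0 and hence z ≤ (1/2)[108 + √(11664 + 4·421848)] = (1/2)[108 + √1699056] ≈ (1/2)(108 + 1303.4784) = 705.7392.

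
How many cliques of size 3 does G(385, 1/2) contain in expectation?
E[# K_3] = C(385, 3) · (1/2)^C(3, 2) = 9437120 / 2^3 = 1179640

For each 3-subset S of vertices (there are C(385, 3) = 9437120 such S), let X_S = 1 if S induces a K_3 (all C(3, 2) = 3 edges present). Then P(X_S = 1) = (1/2)^3 = 1/8. By linearity of expectation, E[# K_3] = C(385, 3) · (1/2)^3 = 9437120 / 8 = 1179640.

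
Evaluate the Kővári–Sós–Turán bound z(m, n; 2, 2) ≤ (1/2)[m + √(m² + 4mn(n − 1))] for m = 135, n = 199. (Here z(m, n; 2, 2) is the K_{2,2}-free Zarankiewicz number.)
z(135, 199; 2, 2) ≤ (1/2)[135 + √(135² + 4·135·199·198)] = (1/2)[135 + √21295305] = 2374.8418

Kővári–Sós–Turán: let r_1, ..., r_135 be the row sums and z = Σ r_i the total number of 1s. Each pair of columns can share at most one row with both entries 1 (else a 2×2 all-ones block appears), so Σ_i C(r_i, 2) ≤ C(199, 2) = 19701. By convexity Σ_i C(r_i, 2) ≥ 135·C(z/135, 2) = z(z − 135)/(2·135), giving z² − 135z − 135·199·198 ≤ 0 and hence z ≤ (1/2)[135 + √(18225 + 4·5319270)] = (1/2)[135 + √21295305] ≈ (1/2)(135 + 4614.6836) = 2374.8418.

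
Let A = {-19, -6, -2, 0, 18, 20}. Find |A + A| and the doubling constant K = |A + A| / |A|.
K = |A + A| / |A| = 20/6 = 10/3

Enumerate A + A = {a + b : a, b ∈ A}. With |A| = 6, there are |A|^2 = 36 ordered sum pairs; collecting distinct values, A + A = {-38, -25, -21, -19, -12, -8, -6, -4, -2, -1, 0, 1, 12, 14, 16, 18, 20, 36, 38, 40}, so |A + A| = 20. Thus K = 20/6 = 10/3. For comparison, the minimum possible |A + A| over all 6-element sets is 2·6 − 1 = 11 (so min K = 11/6), attained only by arithmetic progressions.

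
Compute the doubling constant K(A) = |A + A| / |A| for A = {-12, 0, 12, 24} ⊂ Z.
K = |A + A| / |A| = 7/4

Enumerate A + A = {a + b : a, b ∈ A}. With |A| = 4, there are |A|^2 = 16 ordered sum pairs; collecting distinct values, A + A = {-24, -12, 0, 12, 24, 36, 48}, so |A + A| = 7. Thus K = 7/4. Here |A + A| = 2|A| − 1 = 7, the minimum possible — so K = 7/4 is minimal, which holds iff A is an arithmetic progression.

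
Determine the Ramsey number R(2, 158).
R(2, 158) = 158

R(2, k) = k for all k ≥ 2: in a 2-colouring of K_k, either some edge is red (a red K_2) or all edges are blue (a blue K_k). And K_{157} coloured all-blue has no blue K_158, so R(2, 158) > 157. Hence R(2, 158) = 158.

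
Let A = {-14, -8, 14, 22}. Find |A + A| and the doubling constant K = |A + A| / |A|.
K = |A + A| / |A| = 10/4 = 5/2

Enumerate A + A = {a + b : a, b ∈ A}. With |A| = 4, there are |A|^2 = 16 ordered sum pairs; collecting distinct values, A + A = {-28, -22, -16, 0, 6, 8, 14, 28, 36, 44}, so |A + A| = 10. Thus K = 10/4 = 5/2. For comparison, the minimum possible |A + A| over all 4-element sets is 2·4 − 1 = 7 (so min K = 7/4), attained only by arithmetic progressions.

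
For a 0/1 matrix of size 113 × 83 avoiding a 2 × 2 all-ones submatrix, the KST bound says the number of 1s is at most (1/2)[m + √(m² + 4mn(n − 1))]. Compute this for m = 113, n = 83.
z(113, 83; 2, 2) ≤ (1/2)[113 + √(113² + 4·113·83·82)] = (1/2)[113 + √3089081] = 935.2891

Kővári–Sós–Turán: let r_1, ..., r_113 be the row sums and z = Σ r_i the total number of 1s. Each pair of columns can share at most one row with both entries 1 (else a 2×2 all-ones block appears), so Σ_i C(r_i, 2) ≤ C(83, 2) = 3403. By convexity Σ_i C(r_i, 2) ≥ 113·C(z/113, 2) = z(z − 113)/(2·113), giving z² − 113z − 113·83·82 ≤ 0 and hence z ≤ (1/2)[113 + √(12769 + 4·769078)] = (1/2)[113 + √3089081] ≈ (1/2)(113 + 1757.5782) = 935.2891.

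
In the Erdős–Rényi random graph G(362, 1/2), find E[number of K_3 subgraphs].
E[# K_3] = C(362, 3) · (1/2)^C(3, 2) = 7840920 / 2^3 = 980115

For each 3-subset S of vertices (there are C(362, 3) = 7840920 such S), let X_S = 1 if S induces a K_3 (all C(3, 2) = 3 edges present). Then P(X_S = 1) = (1/2)^3 = 1/8. By linearity of expectation, E[# K_3] = C(362, 3) · (1/2)^3 = 7840920 / 8 = 980115.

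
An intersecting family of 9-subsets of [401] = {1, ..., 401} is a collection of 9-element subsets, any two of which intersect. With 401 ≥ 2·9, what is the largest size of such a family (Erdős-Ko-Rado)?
max |F| = C(400, 8) = 15148408086508950

The Erdős-Ko-Rado theorem states: for n ≥ 2k, an intersecting family of k-subsets of an n-element set has size at most C(n − 1, k − 1), with equality for 'star' families {A ⊆ [n] : |A| = k, i ∈ A} (fix an element i). For n = 401, k = 9: C(400, 8) = 15148408086508950.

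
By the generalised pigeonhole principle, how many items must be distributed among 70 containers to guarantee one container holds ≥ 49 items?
n = (49 − 1)·70 + 1 = 3361

By the generalised pigeonhole principle, to guarantee some box contains ≥ r objects we need more than (r − 1) · k objects total. Threshold: n = (r − 1) · k + 1. With r = 49 and k = 70: n = 48 · 70 + 1 = 3360 + 1 = 3361. For n = 3360 = 48 · 70, we can put exactly 48 objects in every box, avoiding 49 in any single one — so 3361 is tight.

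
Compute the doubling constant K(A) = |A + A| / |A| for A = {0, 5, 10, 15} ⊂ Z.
K = |A + A| / |A| = 7/4

Enumerate A + A = {a + b : a, b ∈ A}. With |A| = 4, there are |A|^2 = 16 ordered sum pairs; collecting distinct values, A + A = {0, 5, 10, 15, 20, 25, 30}, so |A + A| = 7. Thus K = 7/4. Here |A + A| = 2|A| − 1 = 7, the minimum possible — so K = 7/4 is minimal, which holds iff A is an arithmetic progression.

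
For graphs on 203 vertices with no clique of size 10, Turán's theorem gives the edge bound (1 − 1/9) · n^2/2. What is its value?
Turán density bound = (8/9) · 203^2/2 = 164836/9 ≈ 18315.1111

Turán's theorem: ex(n, K_{r+1}) is achieved by the complete r-partite Turán graph T(n, r) with parts as balanced as possible, and is at most (1 − 1/r) · n^2/2. For r = 9, n = 203: the density bound is (8/9) · 41209/2 = 164836/9 ≈ 18315.1111. The integer-valued extremum is e(T(203, 9)) = 18314, which is strictly less than the density bound 164836/9 since 9 ∤ 203 (the parts of T(203, 9) cannot all be equal).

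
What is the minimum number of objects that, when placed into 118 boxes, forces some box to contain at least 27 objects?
n = (27 − 1)·118 + 1 = 3069

By the generalised pigeonhole principle, to guarantee some box contains ≥ r objects we need more than (r − 1) · k objects total. Threshold: n = (r − 1) · k + 1. With r = 27 and k = 118: n = 26 · 118 + 1 = 3068 + 1 = 3069. For n = 3068 = 26 · 118, we can put exactly 26 objects in every box, avoiding 27 in any single one — so 3069 is tight.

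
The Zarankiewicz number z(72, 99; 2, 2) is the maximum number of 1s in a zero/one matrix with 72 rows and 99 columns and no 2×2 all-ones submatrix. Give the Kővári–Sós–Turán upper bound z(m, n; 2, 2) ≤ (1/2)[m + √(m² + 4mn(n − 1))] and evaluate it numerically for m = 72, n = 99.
z(72, 99; 2, 2) ≤ (1/2)[72 + √(72² + 4·72·99·98)] = (1/2)[72 + √2799360] = 872.5644

Kővári–Sós–Turán: let r_1, ..., r_72 be the row sums and z = Σ r_i the total number of 1s. Each pair of columns can share at most one row with both entries 1 (else a 2×2 all-ones block appears), so Σ_i C(r_i, 2) ≤ C(99, 2) = 4851. By convexity Σ_i C(r_i, 2) ≥ 72·C(z/72, 2) = z(z − 72)/(2·72), giving z² − 72z − 72·99·98 ≤ 0 and hence z ≤ (1/2)[72 + √(5184 + 4·698544)] = (1/2)[72 + √2799360] ≈ (1/2)(72 + 1673.1288) = 872.5644.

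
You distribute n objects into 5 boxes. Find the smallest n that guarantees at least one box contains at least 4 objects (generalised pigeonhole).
n = (4 − 1)·5 + 1 = 16

By the generalised pigeonhole principle, to guarantee some box contains ≥ r objects we need more than (r − 1) · k objects total. Threshold: n = (r − 1) · k + 1. With r = 4 and k = 5: n = 3 · 5 + 1 = 15 + 1 = 16. For n = 15 = 3 · 5, we can put exactly 3 objects in every box, avoiding 4 in any single one — so 16 is tight.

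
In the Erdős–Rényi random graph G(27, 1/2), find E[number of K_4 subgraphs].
E[# K_4] = C(27, 4) · (1/2)^C(4, 2) = 17550 / 2^6 = 8775/32 = 274.21875

For each 4-subset S of vertices (there are C(27, 4) = 17550 such S), let X_S = 1 if S induces a K_4 (all C(4, 2) = 6 edges present). Then P(X_S = 1) = (1/2)^6 = 1/64. By linearity of expectation, E[# K_4] = C(27, 4) · (1/2)^6 = 17550 / 64 = 8775/32 = 274.21875.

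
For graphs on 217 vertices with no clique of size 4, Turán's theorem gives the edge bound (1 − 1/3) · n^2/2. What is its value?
Turán density bound = (2/3) · 217^2/2 = 47089/3 ≈ 15696.3333

Turán's theorem: ex(n, K_{r+1}) is achieved by the complete r-partite Turán graph T(n, r) with parts as balanced as possible, and is at most (1 − 1/r) · n^2/2. For r = 3, n = 217: the density bound is (2/3) · 47089/2 = 47089/3 ≈ 15696.3333. The integer-valued extremum is e(T(217, 3)) = 15696, which is strictly less than the density bound 47089/3 since 3 ∤ 217 (the parts of T(217, 3) cannot all be equal).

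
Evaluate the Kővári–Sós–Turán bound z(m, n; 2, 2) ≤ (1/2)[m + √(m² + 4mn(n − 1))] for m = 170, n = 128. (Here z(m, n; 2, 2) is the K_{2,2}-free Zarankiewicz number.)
z(170, 128; 2, 2) ≤ (1/2)[170 + √(170² + 4·170·128·127)] = (1/2)[170 + √11082980] = 1749.5555

Kővári–Sós–Turán: let r_1, ..., r_170 be the row sums and z = Σ r_i the total number of 1s. Each pair of columns can share at most one row with both entries 1 (else a 2×2 all-ones block appears), so Σ_i C(r_i, 2) ≤ C(128, 2) = 8128. By convexity Σ_i C(r_i, 2) ≥ 170·C(z/170, 2) = z(z − 170)/(2·170), giving z² − 170z − 170·128·127 ≤ 0 and hence z ≤ (1/2)[170 + √(28900 + 4·2763520)] = (1/2)[170 + √11082980] ≈ (1/2)(170 + 3329.111) = 1749.5555.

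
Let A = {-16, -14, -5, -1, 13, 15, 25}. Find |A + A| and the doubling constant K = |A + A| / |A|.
K = |A + A| / |A| = 27/7

Enumerate A + A = {a + b : a, b ∈ A}. With |A| = 7, there are |A|^2 = 49 ordered sum pairs; collecting distinct values, A + A = {-32, -30, -28, -21, -19, -17, -15, -10, -6, -3, -2, -1, 1, 8, 9, 10, 11, 12, 14, 20, 24, 26, 28, 30, 38, 40, 50}, so |A + A| = 27. Thus K = 27/7. For comparison, the minimum possible |A + A| over all 7-element sets is 2·7 − 1 = 13 (so min K = 13/7), attained only by arithmetic progressions.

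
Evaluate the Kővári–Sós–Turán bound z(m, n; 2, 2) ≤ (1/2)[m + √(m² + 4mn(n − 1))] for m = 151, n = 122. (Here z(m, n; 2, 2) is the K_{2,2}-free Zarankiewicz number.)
z(151, 122; 2, 2) ≤ (1/2)[151 + √(151² + 4·151·122·121)] = (1/2)[151 + √8939049] = 1570.4121

Kővári–Sós–Turán: let r_1, ..., r_151 be the row sums and z = Σ r_i the total number of 1s. Each pair of columns can share at most one row with both entries 1 (else a 2×2 all-ones block appears), so Σ_i C(r_i, 2) ≤ C(122, 2) = 7381. By convexity Σ_i C(r_i, 2) ≥ 151·C(z/151, 2) = z(z − 151)/(2·151), giving z² − 151z − 151·122·121 ≤ 0 and hence z ≤ (1/2)[151 + √(22801 + 4·2229062)] = (1/2)[151 + √8939049] ≈ (1/2)(151 + 2989.8242) = 1570.4121.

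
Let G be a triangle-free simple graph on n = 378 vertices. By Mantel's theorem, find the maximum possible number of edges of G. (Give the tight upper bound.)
ex(378, K_3) = ⌊378^2/4⌋ = 35721

Mantel (1907): a triangle-free graph on n vertices has at most ⌊n^2/4⌋ edges, with equality for the complete bipartite graph K_{⌊n/2⌋, ⌈n/2⌉}. For n = 378: ⌊378^2/4⌋ = ⌊142884/4⌋ = 35721. The extremal graph is K_{189, 189}, which has 189·189 = 35721 edges.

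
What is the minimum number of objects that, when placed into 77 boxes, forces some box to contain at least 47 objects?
n = (47 − 1)·77 + 1 = 3543

By the generalised pigeonhole principle, to guarantee some box contains ≥ r objects we need more than (r − 1) · k objects total. Threshold: n = (r − 1) · k + 1. With r = 47 and k = 77: n = 46 · 77 + 1 = 3542 + 1 = 3543. For n = 3542 = 46 · 77, we can put exactly 46 objects in every box, avoiding 47 in any single one — so 3543 is tight.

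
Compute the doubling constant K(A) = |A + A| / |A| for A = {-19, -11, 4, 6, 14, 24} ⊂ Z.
K = |A + A| / |A| = 19/6

Enumerate A + A = {a + b : a, b ∈ A}. With |A| = 6, there are |A|^2 = 36 ordered sum pairs; collecting distinct values, A + A = {-38, -30, -22, -15, -13, -7, -5, 3, 5, 8, 10, 12, 13, 18, 20, 28, 30, 38, 48}, so |A + A| = 19. Thus K = 19/6. For comparison, the minimum possible |A + A| over all 6-element sets is 2·6 − 1 = 11 (so min K = 11/6), attained only by arithmetic progressions.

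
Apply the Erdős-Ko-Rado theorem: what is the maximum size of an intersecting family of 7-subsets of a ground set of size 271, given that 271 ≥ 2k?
max |F| = C(270, 6) = 508811728635

The Erdős-Ko-Rado theorem states: for n ≥ 2k, an intersecting family of k-subsets of an n-element set has size at most C(n − 1, k − 1), with equality for 'star' families {A ⊆ [n] : |A| = k, i ∈ A} (fix an element i). For n = 271, k = 7: C(270, 6) = 508811728635.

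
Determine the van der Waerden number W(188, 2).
W(188, 2) = 188 + 1 = 189

A 2-term AP is any pair of integers, so a monochromatic 2-AP exists iff some colour is used at least twice. With 188 colours, the colouring i ↦ i on {1, ..., 188} uses each colour once, avoiding any monochromatic pair, so W(188, 2) > 188. For {1, ..., 189}, pigeonhole forces two integers of the same colour, which form a monochromatic 2-AP. Hence W(188, 2) = 189.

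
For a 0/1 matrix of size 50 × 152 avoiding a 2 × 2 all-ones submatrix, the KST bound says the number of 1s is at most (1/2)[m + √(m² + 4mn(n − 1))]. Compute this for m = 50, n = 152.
z(50, 152; 2, 2) ≤ (1/2)[50 + √(50² + 4·50·152·151)] = (1/2)[50 + √4592900] = 1096.5526

Kővári–Sós–Turán: let r_1, ..., r_50 be the row sums and z = Σ r_i the total number of 1s. Each pair of columns can share at most one row with both entries 1 (else a 2×2 all-ones block appears), so Σ_i C(r_i, 2) ≤ C(152, 2) = 11476. By convexity Σ_i C(r_i, 2) ≥ 50·C(z/50, 2) = z(z − 50)/(2·50), giving z² − 50z − 50·152·151 ≤ 0 and hence z ≤ (1/2)[50 + √(2500 + 4·1147600)] = (1/2)[50 + √4592900] ≈ (1/2)(50 + 2143.1052) = 1096.5526.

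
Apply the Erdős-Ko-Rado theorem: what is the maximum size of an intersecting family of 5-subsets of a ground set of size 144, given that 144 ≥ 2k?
max |F| = C(143, 4) = 16701685

The Erdős-Ko-Rado theorem states: for n ≥ 2k, an intersecting family of k-subsets of an n-element set has size at most C(n − 1, k − 1), with equality for 'star' families {A ⊆ [n] : |A| = k, i ∈ A} (fix an element i). For n = 144, k = 5: C(143, 4) = 16701685.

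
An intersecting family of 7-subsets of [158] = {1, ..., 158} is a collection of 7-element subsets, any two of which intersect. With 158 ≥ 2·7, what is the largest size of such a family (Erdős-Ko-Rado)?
max |F| = C(157, 6) = 18883356492

Erdős-Ko-Rado (1961): when n ≥ 2k, max |F| = C(n−1, k−1). The bound is attained by the star {A : i ∈ A} for any fixed i ∈ [n]. Here C(158−1, 7−1) = C(157, 6) = 18883356492.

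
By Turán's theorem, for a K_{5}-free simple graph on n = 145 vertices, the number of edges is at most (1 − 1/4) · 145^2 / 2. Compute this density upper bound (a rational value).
Turán density bound = (3/4) · 145^2/2 = 63075/8 ≈ 7884.375

Turán's theorem: ex(n, K_{r+1}) is achieved by the complete r-partite Turán graph T(n, r) with parts as balanced as possible, and is at most (1 − 1/r) · n^2/2. For r = 4, n = 145: the density bound is (3/4) · 21025/2 = 63075/8 ≈ 7884.375. The integer-valued extremum is e(T(145, 4)) = 7884, which is strictly less than the density bound 63075/8 since 4 ∤ 145 (the parts of T(145, 4) cannot all be equal).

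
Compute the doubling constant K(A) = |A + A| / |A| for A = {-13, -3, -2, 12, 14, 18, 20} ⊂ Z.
K = |A + A| / |A| = 27/7

Enumerate A + A = {a + b : a, b ∈ A}. With |A| = 7, there are |A|^2 = 49 ordered sum pairs; collecting distinct values, A + A = {-26, -16, -15, -6, -5, -4, -1, 1, 5, 7, 9, 10, 11, 12, 15, 16, 17, 18, 24, 26, 28, 30, 32, 34, 36, 38, 40}, so |A + A| = 27. Thus K = 27/7. For comparison, the minimum possible |A + A| over all 7-element sets is 2·7 − 1 = 13 (so min K = 13/7), attained only by arithmetic progressions.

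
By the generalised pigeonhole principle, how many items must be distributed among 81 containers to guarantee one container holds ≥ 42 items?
n = (42 − 1)·81 + 1 = 3322

By the generalised pigeonhole principle, to guarantee some box contains ≥ r objects we need more than (r − 1) · k objects total. Threshold: n = (r − 1) · k + 1. With r = 42 and k = 81: n = 41 · 81 + 1 = 3321 + 1 = 3322. For n = 3321 = 41 · 81, we can put exactly 41 objects in every box, avoiding 42 in any single one — so 3322 is tight.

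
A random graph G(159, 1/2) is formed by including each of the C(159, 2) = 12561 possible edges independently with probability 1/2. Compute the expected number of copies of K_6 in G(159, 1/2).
E[# K_6] = C(159, 6) · (1/2)^C(6, 2) = 20398507129 / 2^15 ≈ 622513.034943

For each 6-subset S of vertices (there are C(159, 6) = 20398507129 such S), let X_S = 1 if S induces a K_6 (all C(6, 2) = 15 edges present). Then P(X_S = 1) = (1/2)^15 = 1/32768. By linearity of expectation, E[# K_6] = C(159, 6) · (1/2)^15 = 20398507129 / 32768 ≈ 622513.034943.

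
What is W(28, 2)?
W(28, 2) = 28 + 1 = 29

A 2-term AP is any pair of integers, so a monochromatic 2-AP exists iff some colour is used at least twice. With 28 colours, the colouring i ↦ i on {1, ..., 28} uses each colour once, avoiding any monochromatic pair, so W(28, 2) > 28. For {1, ..., 29}, pigeonhole forces two integers of the same colour, which form a monochromatic 2-AP. Hence W(28, 2) = 29.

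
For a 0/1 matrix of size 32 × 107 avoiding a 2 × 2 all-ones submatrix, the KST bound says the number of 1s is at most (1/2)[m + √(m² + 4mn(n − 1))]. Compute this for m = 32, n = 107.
z(32, 107; 2, 2) ≤ (1/2)[32 + √(32² + 4·32·107·106)] = (1/2)[32 + √1452800] = 618.6608

Kővári–Sós–Turán: let r_1, ..., r_32 be the row sums and z = Σ r_i the total number of 1s. Each pair of columns can share at most one row with both entries 1 (else a 2×2 all-ones block appears), so Σ_i C(r_i, 2) ≤ C(107, 2) = 5671. By convexity Σ_i C(r_i, 2) ≥ 32·C(z/32, 2) = z(z − 32)/(2·32), giving z² − 32z − 32·107·106 ≤ 0 and hence z ≤ (1/2)[32 + √(1024 + 4·362944)] = (1/2)[32 + √1452800] ≈ (1/2)(32 + 1205.3215) = 618.6608.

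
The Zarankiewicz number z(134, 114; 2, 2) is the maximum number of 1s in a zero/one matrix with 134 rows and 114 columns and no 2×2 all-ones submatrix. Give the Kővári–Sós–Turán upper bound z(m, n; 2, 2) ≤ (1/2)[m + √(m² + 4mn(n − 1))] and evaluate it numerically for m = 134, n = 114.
z(134, 114; 2, 2) ≤ (1/2)[134 + √(134² + 4·134·114·113)] = (1/2)[134 + √6922708] = 1382.552

Kővári–Sós–Turán: let r_1, ..., r_134 be the row sums and z = Σ r_i the total number of 1s. Each pair of columns can share at most one row with both entries 1 (else a 2×2 all-ones block appears), so Σ_i C(r_i, 2) ≤ C(114, 2) = 6441. By convexity Σ_i C(r_i, 2) ≥ 134·C(z/134, 2) = z(z − 134)/(2·134), giving z² − 134z − 134·114·113 ≤ 0 and hence z ≤ (1/2)[134 + √(17956 + 4·1726188)] = (1/2)[134 + √6922708] ≈ (1/2)(134 + 2631.104) = 1382.552.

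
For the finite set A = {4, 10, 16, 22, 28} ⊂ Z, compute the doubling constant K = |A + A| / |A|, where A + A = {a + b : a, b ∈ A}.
K = |A + A| / |A| = 9/5

Enumerate A + A = {a + b : a, b ∈ A}. With |A| = 5, there are |A|^2 = 25 ordered sum pairs; collecting distinct values, A + A = {8, 14, 20, 26, 32, 38, 44, 50, 56}, so |A + A| = 9. Thus K = 9/5. Here |A + A| = 2|A| − 1 = 9, the minimum possible — so K = 9/5 is minimal, which holds iff A is an arithmetic progression.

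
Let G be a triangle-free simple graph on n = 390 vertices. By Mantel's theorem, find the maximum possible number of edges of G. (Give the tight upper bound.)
ex(390, K_3) = ⌊390^2/4⌋ = 38025

Mantel (1907): a triangle-free graph on n vertices has at most ⌊n^2/4⌋ edges, with equality for the complete bipartite graph K_{⌊n/2⌋, ⌈n/2⌉}. For n = 390: ⌊390^2/4⌋ = ⌊152100/4⌋ = 38025. The extremal graph is K_{195, 195}, which has 195·195 = 38025 edges.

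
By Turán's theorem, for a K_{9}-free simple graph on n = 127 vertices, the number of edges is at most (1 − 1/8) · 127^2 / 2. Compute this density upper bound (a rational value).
Turán density bound = (7/8) · 127^2/2 = 112903/16 ≈ 7056.4375

Turán's theorem: ex(n, K_{r+1}) is achieved by the complete r-partite Turán graph T(n, r) with parts as balanced as possible, and is at most (1 − 1/r) · n^2/2. For r = 8, n = 127: the density bound is (7/8) · 16129/2 = 112903/16 ≈ 7056.4375. The integer-valued extremum is e(T(127, 8)) = 7056, which is strictly less than the density bound 112903/16 since 8 ∤ 127 (the parts of T(127, 8) cannot all be equal).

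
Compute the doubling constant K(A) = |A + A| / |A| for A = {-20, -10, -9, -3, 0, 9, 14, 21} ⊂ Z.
K = |A + A| / |A| = 31/8

Enumerate A + A = {a + b : a, b ∈ A}. With |A| = 8, there are |A|^2 = 64 ordered sum pairs; collecting distinct values, A + A = {-40, -30, -29, -23, -20, -19, -18, -13, -12, -11, -10, -9, -6, -3, -1, 0, 1, 4, 5, 6, 9, 11, 12, 14, 18, 21, 23, 28, 30, 35, 42}, so |A + A| = 31. Thus K = 31/8. For comparison, the minimum possible |A + A| over all 8-element sets is 2·8 − 1 = 15 (so min K = 15/8), attained only by arithmetic progressions.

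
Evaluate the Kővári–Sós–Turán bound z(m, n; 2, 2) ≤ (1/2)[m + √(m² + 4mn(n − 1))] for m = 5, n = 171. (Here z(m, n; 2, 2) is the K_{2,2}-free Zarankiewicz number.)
z(5, 171; 2, 2) ≤ (1/2)[5 + √(5² + 4·5·171·170)] = (1/2)[5 + √581425] = 383.7561

Kővári–Sós–Turán: let r_1, ..., r_5 be the row sums and z = Σ r_i the total number of 1s. Each pair of columns can share at most one row with both entries 1 (else a 2×2 all-ones block appears), so Σ_i C(r_i, 2) ≤ C(171, 2) = 14535. By convexity Σ_i C(r_i, 2) ≥ 5·C(z/5, 2) = z(z − 5)/(2·5), giving z² − 5z − 5·171·170 ≤ 0 and hence z ≤ (1/2)[5 + √(25 + 4·145350)] = (1/2)[5 + √581425] ≈ (1/2)(5 + 762.5123) = 383.7561.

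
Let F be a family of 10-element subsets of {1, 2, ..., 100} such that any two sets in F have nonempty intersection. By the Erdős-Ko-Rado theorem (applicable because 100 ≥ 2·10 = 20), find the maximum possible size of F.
max |F| = C(99, 9) = 1731030945644

The Erdős-Ko-Rado theorem states: for n ≥ 2k, an intersecting family of k-subsets of an n-element set has size at most C(n − 1, k − 1), with equality for 'star' families {A ⊆ [n] : |A| = k, i ∈ A} (fix an element i). For n = 100, k = 10: C(99, 9) = 1731030945644.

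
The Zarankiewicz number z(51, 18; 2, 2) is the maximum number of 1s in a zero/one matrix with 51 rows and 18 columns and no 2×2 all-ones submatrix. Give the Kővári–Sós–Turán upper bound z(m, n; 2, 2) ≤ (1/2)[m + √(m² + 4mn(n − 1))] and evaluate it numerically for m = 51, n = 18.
z(51, 18; 2, 2) ≤ (1/2)[51 + √(51² + 4·51·18·17)] = (1/2)[51 + √65025] = 153

Kővári–Sós–Turán: let r_1, ..., r_51 be the row sums and z = Σ r_i the total number of 1s. Each pair of columns can share at most one row with both entries 1 (else a 2×2 all-ones block appears), so Σ_i C(r_i, 2) ≤ C(18, 2) = 153. By convexity Σ_i C(r_i, 2) ≥ 51·C(z/51, 2) = z(z − 51)/(2·51), giving z² − 51z − 51·18·17 ≤ 0 and hence z ≤ (1/2)[51 + √(2601 + 4·15606)] = (1/2)[51 + √65025] ≈ (1/2)(51 + 255) = 153.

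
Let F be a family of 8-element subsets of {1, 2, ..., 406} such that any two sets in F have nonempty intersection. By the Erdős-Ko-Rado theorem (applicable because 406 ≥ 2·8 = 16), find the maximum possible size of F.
max |F| = C(405, 7) = 336600076807800

Erdős-Ko-Rado (1961): when n ≥ 2k, max |F| = C(n−1, k−1). The bound is attained by the star {A : i ∈ A} for any fixed i ∈ [n]. Here C(406−1, 8−1) = C(405, 7) = 336600076807800.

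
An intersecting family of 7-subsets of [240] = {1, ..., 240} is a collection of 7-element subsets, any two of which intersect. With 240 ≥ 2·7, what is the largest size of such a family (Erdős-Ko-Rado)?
max |F| = C(239, 6) = 242988897333

The Erdős-Ko-Rado theorem states: for n ≥ 2k, an intersecting family of k-subsets of an n-element set has size at most C(n − 1, k − 1), with equality for 'star' families {A ⊆ [n] : |A| = k, i ∈ A} (fix an element i). For n = 240, k = 7: C(239, 6) = 242988897333.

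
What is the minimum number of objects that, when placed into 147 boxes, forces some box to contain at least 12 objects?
n = (12 − 1)·147 + 1 = 1618

By the generalised pigeonhole principle, to guarantee some box contains ≥ r objects we need more than (r − 1) · k objects total. Threshold: n = (r − 1) · k + 1. With r = 12 and k = 147: n = 11 · 147 + 1 = 1617 + 1 = 1618. For n = 1617 = 11 · 147, we can put exactly 11 objects in every box, avoiding 12 in any single one — so 1618 is tight.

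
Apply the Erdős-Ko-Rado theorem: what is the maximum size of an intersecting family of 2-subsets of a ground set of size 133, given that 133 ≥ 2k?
max |F| = C(132, 1) = 132

The Erdős-Ko-Rado theorem states: for n ≥ 2k, an intersecting family of k-subsets of an n-element set has size at most C(n − 1, k − 1), with equality for 'star' families {A ⊆ [n] : |A| = k, i ∈ A} (fix an element i). For n = 133, k = 2: C(132, 1) = 132.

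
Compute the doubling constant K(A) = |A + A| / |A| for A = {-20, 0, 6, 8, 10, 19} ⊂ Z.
K = |A + A| / |A| = 20/6 = 10/3

Enumerate A + A = {a + b : a, b ∈ A}. With |A| = 6, there are |A|^2 = 36 ordered sum pairs; collecting distinct values, A + A = {-40, -20, -14, -12, -10, -1, 0, 6, 8, 10, 12, 14, 16, 18, 19, 20, 25, 27, 29, 38}, so |A + A| = 20. Thus K = 20/6 = 10/3. For comparison, the minimum possible |A + A| over all 6-element sets is 2·6 − 1 = 11 (so min K = 11/6), attained only by arithmetic progressions.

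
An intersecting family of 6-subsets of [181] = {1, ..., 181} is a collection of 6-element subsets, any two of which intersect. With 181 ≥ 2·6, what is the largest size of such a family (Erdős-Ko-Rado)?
max |F| = C(180, 5) = 1488847536

The Erdős-Ko-Rado theorem states: for n ≥ 2k, an intersecting family of k-subsets of an n-element set has size at most C(n − 1, k − 1), with equality for 'star' families {A ⊆ [n] : |A| = k, i ∈ A} (fix an element i). For n = 181, k = 6: C(180, 5) = 1488847536.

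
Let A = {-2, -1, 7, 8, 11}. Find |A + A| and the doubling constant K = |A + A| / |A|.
K = |A + A| / |A| = 14/5

Enumerate A + A = {a + b : a, b ∈ A}. With |A| = 5, there are |A|^2 = 25 ordered sum pairs; collecting distinct values, A + A = {-4, -3, -2, 5, 6, 7, 9, 10, 14, 15, 16, 18, 19, 22}, so |A + A| = 14. Thus K = 14/5. For comparison, the minimum possible |A + A| over all 5-element sets is 2·5 − 1 = 9 (so min K = 9/5), attained only by arithmetic progressions.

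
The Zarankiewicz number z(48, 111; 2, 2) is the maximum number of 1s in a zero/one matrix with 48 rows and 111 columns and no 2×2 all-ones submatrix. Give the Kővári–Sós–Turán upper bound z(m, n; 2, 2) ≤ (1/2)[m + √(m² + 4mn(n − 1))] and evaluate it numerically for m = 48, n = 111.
z(48, 111; 2, 2) ≤ (1/2)[48 + √(48² + 4·48·111·110)] = (1/2)[48 + √2346624] = 789.9347

Kővári–Sós–Turán: let r_1, ..., r_48 be the row sums and z = Σ r_i the total number of 1s. Each pair of columns can share at most one row with both entries 1 (else a 2×2 all-ones block appears), so Σ_i C(r_i, 2) ≤ C(111, 2) = 6105. By convexity Σ_i C(r_i, 2) ≥ 48·C(z/48, 2) = z(z − 48)/(2·48), giving z² − 48z − 48·111·110 ≤ 0 and hence z ≤ (1/2)[48 + √(2304 + 4·586080)] = (1/2)[48 + √2346624] ≈ (1/2)(48 + 1531.8694) = 789.9347.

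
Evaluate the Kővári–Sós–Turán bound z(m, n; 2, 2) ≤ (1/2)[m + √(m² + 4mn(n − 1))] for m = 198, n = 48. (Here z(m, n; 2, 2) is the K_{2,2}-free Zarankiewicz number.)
z(198, 48; 2, 2) ≤ (1/2)[198 + √(198² + 4·198·48·47)] = (1/2)[198 + √1825956] = 774.6397

Kővári–Sós–Turán: let r_1, ..., r_198 be the row sums and z = Σ r_i the total number of 1s. Each pair of columns can share at most one row with both entries 1 (else a 2×2 all-ones block appears), so Σ_i C(r_i, 2) ≤ C(48, 2) = 1128. By convexity Σ_i C(r_i, 2) ≥ 198·C(z/198, 2) = z(z − 198)/(2·198), giving z² − 198z − 198·48·47 ≤ 0 and hence z ≤ (1/2)[198 + √(39204 + 4·446688)] = (1/2)[198 + √1825956] ≈ (1/2)(198 + 1351.2794) = 774.6397.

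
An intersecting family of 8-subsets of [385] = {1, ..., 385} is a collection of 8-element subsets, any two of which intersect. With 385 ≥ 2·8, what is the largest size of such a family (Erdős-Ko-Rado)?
max |F| = C(384, 7) = 231207760388736

The Erdős-Ko-Rado theorem states: for n ≥ 2k, an intersecting family of k-subsets of an n-element set has size at most C(n − 1, k − 1), with equality for 'star' families {A ⊆ [n] : |A| = k, i ∈ A} (fix an element i). For n = 385, k = 8: C(384, 7) = 231207760388736.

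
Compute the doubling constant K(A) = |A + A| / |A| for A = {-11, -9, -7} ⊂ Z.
K = |A + A| / |A| = 5/3

Enumerate A + A = {a + b : a, b ∈ A}. With |A| = 3, there are |A|^2 = 9 ordered sum pairs; collecting distinct values, A + A = {-22, -20, -18, -16, -14}, so |A + A| = 5. Thus K = 5/3. Here |A + A| = 2|A| − 1 = 5, the minimum possible — so K = 5/3 is minimal, which holds iff A is an arithmetic progression.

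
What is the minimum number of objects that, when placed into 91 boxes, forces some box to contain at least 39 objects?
n = (39 − 1)·91 + 1 = 3459

By the generalised pigeonhole principle, to guarantee some box contains ≥ r objects we need more than (r − 1) · k objects total. Threshold: n = (r − 1) · k + 1. With r = 39 and k = 91: n = 38 · 91 + 1 = 3458 + 1 = 3459. For n = 3458 = 38 · 91, we can put exactly 38 objects in every box, avoiding 39 in any single one — so 3459 is tight.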